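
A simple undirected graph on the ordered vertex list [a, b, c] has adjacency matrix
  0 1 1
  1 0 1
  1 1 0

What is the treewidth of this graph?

2

A width-2 tree decomposition is:
Bags: B1 = {a, b, c}
Tree: (single bag)
A single bag containing all 3 vertices is trivially a valid decomposition of width 2. For the lower bound, the 3 vertices {a, b, c} are pairwise adjacent, and any tree decomposition puts a clique entirely inside one bag — forcing width ≥ 2. Therefore the treewidth is 2.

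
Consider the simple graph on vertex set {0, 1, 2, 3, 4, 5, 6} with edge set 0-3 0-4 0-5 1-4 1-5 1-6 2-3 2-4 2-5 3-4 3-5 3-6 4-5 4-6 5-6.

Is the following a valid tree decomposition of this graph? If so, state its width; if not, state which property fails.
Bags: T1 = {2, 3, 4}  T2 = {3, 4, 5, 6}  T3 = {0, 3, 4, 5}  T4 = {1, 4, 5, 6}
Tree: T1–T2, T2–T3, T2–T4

No — edge (5,2) lies in no bag.

A tree decomposition must satisfy three properties: every vertex lies in some bag; for every edge, both endpoints lie together in some bag; and for every vertex, the bags containing it form a connected subtree. Here edge (5,2) lies in no bag, so the decomposition is invalid.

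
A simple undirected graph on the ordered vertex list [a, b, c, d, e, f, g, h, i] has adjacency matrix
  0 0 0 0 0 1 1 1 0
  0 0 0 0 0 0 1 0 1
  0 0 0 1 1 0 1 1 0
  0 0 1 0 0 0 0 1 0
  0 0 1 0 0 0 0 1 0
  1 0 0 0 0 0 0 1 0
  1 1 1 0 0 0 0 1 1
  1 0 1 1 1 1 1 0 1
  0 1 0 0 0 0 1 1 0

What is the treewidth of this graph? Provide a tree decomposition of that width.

The largest bag has 3 vertices, giving width 2; this decomposition certifies tw(G) ≤ 2. On the other hand G contains the 3-clique {c, d, h}. A clique must lie in a single bag of any decomposition, so no decomposition can have width below 2. The upper and lower bounds meet at 2, so that is the treewidth.

Treewidth 2.
One optimal decomposition is:
Bags: B1 = {c, g, h}  B2 = {g, h, i}  B3 = {b, g, i}  B4 = {c, e, h}  B5 = {a, g, h}  B6 = {a, f, h}  B7 = {c, d, h}
Tree: B1–B2, B2–B3, B1–B4, B2–B5, B5–B6, B1–B7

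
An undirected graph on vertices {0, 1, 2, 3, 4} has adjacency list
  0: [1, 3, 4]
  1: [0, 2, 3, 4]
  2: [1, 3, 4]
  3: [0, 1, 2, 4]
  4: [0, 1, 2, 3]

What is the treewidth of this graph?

3

A width-3 tree decomposition is:
Bags: B1 = {0, 1, 3, 4}  B2 = {1, 2, 3, 4}
Tree: B1–B2
Every bag has size at most 4, so the width is 4 − 1 = 3 and tw(G) ≤ 3. Conversely, {0, 1, 3, 4} is a clique of size 4, and the vertices of any clique must share a bag in every tree decomposition; so some bag has ≥ 4 vertices and tw(G) ≥ 3. The upper and lower bounds meet at 3, so that is the treewidth.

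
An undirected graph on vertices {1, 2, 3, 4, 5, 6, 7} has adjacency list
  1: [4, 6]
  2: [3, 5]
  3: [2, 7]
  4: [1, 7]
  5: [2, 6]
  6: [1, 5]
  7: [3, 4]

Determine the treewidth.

2

A width-2 tree decomposition is:
Bags: B1 = {2, 5, 6}  B2 = {2, 3, 6}  B3 = {3, 6, 7}  B4 = {4, 6, 7}  B5 = {1, 4, 6}
Tree: B1–B2, B2–B3, B3–B4, B4–B5
Each bag holds 3 vertices, so the decomposition has width 2, which upper-bounds the treewidth. For the lower bound, G contains the cycle 6–5–2–3–7–4–1–6, so G is not a forest; only forests have treewidth ≤ 1, hence tw(G) ≥ 2. Combining the bounds, tw(G) = 2.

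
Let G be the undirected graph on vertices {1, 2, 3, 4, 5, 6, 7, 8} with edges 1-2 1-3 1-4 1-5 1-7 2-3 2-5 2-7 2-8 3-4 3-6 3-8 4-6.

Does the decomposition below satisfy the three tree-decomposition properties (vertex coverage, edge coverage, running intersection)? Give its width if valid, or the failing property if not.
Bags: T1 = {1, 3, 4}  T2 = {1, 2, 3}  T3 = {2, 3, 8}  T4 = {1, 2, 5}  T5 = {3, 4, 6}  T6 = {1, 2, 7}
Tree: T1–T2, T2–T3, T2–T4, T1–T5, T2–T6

Yes; width 2.

Every vertex of G appears in some bag (union = {1, 2, 3, 4, 5, 6, 7, 8}); every edge is covered by a bag; and for each vertex v the set of bags containing v is connected in the bag tree. The decomposition is therefore valid. The largest bag has 3 vertices, so the width is 2.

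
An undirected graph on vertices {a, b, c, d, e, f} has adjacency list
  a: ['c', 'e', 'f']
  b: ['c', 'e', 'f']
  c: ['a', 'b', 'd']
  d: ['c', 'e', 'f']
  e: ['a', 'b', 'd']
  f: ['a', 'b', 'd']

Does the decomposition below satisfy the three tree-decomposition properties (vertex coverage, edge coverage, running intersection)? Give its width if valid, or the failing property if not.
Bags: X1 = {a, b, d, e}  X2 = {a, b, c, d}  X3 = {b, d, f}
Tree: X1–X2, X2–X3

No — edge (a,f) lies in no bag.

A tree decomposition must satisfy three properties: every vertex lies in some bag; for every edge, both endpoints lie together in some bag; and for every vertex, the bags containing it form a connected subtree. Here edge (a,f) lies in no bag, so the decomposition is invalid.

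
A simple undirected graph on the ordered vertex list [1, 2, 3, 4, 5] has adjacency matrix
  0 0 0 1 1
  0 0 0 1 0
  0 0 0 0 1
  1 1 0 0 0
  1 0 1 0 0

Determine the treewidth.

A width-1 tree decomposition is:
Bags: B1 = {2, 4}  B2 = {1, 4}  B3 = {1, 5}  B4 = {3, 5}
Tree: B1–B2, B2–B3, B3–B4
Each bag holds 2 vertices, so the decomposition has width 1, which upper-bounds the treewidth. Any graph with an edge has treewidth ≥ 1, and G has the edge 2–4. The upper and lower bounds meet at 1, so that is the treewidth.

1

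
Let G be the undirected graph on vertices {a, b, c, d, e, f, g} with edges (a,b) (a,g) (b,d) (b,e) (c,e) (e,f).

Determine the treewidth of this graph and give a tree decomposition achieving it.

Treewidth 1.
One such decomposition:
Bags: B1 = {b, e}  B2 = {c, e}  B3 = {a, b}  B4 = {b, d}  B5 = {a, g}  B6 = {e, f}
Tree: B1–B2, B1–B3, B1–B4, B3–B5, B2–B6

Each bag holds 2 vertices, so the decomposition has width 1, which upper-bounds the treewidth. Since G has at least one edge (e.g. e–b), it is not an edgeless graph, so tw(G) ≥ 1. Hence tw(G) = 1 exactly.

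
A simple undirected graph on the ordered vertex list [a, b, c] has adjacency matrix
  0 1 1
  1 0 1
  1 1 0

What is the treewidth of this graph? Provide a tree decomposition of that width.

With just one bag of size 3, the width is 3 − 1 = 2, so tw(G) ≤ 2. For the lower bound, the 3 vertices {a, b, c} are pairwise adjacent, and any tree decomposition puts a clique entirely inside one bag — forcing width ≥ 2. Combining the bounds, tw(G) = 2.

Treewidth 2.
One optimal decomposition is:
Bags: B1 = {a, b, c}
Tree: (single bag)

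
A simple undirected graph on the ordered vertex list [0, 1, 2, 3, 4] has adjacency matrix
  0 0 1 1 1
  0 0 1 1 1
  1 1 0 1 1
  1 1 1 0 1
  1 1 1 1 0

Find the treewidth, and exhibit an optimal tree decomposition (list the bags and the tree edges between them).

Treewidth 3.
One such decomposition:
Bags: B1 = {1, 2, 3, 4}  B2 = {0, 2, 3, 4}
Tree: B1–B2

Each bag holds 4 vertices, so the decomposition has width 3, which upper-bounds the treewidth. On the other hand G contains the 4-clique {0, 2, 3, 4}. A clique must lie in a single bag of any decomposition, so no decomposition can have width below 3. The upper and lower bounds meet at 3, so that is the treewidth.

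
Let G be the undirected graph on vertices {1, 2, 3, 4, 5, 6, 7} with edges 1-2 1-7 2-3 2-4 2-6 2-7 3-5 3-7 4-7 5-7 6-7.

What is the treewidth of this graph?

2

A width-2 tree decomposition is:
Bags: B1 = {2, 3, 7}  B2 = {1, 2, 7}  B3 = {3, 5, 7}  B4 = {2, 6, 7}  B5 = {2, 4, 7}
Tree: B1–B2, B1–B3, B1–B4, B1–B5
Every bag has size at most 3, so the width is 3 − 1 = 2 and tw(G) ≤ 2. Conversely, {1, 2, 7} is a clique of size 3, and the vertices of any clique must share a bag in every tree decomposition; so some bag has ≥ 3 vertices and tw(G) ≥ 2. Therefore the treewidth is 2.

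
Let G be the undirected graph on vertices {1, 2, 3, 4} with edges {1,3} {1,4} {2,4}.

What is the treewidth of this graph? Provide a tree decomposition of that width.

Treewidth 1.
One such decomposition:
Bags: B1 = {2, 4}  B2 = {1, 4}  B3 = {1, 3}
Tree: B1–B2, B2–B3

Every bag has size at most 2, so the width is 2 − 1 = 1 and tw(G) ≤ 1. G has an edge, so its treewidth is at least 1. Hence tw(G) = 1 exactly.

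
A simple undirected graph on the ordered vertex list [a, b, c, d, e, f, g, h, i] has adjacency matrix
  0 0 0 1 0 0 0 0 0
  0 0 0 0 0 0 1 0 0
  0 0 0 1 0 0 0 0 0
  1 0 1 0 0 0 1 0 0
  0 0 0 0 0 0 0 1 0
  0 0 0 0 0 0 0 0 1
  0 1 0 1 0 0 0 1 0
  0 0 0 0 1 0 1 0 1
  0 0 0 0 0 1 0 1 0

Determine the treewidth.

A width-1 tree decomposition is:
Bags: B1 = {g, h}  B2 = {e, h}  B3 = {h, i}  B4 = {b, g}  B5 = {d, g}  B6 = {a, d}  B7 = {c, d}  B8 = {f, i}
Tree: B1–B2, B2–B3, B1–B4, B4–B5, B5–B6, B5–B7, B3–B8
The largest bag has 2 vertices, giving width 1; this decomposition certifies tw(G) ≤ 1. Since G has at least one edge (e.g. g–h), it is not an edgeless graph, so tw(G) ≥ 1. Therefore the treewidth is 1.

1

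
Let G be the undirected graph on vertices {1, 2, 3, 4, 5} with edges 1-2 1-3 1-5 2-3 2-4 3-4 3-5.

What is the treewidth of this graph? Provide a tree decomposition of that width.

Treewidth 2.
Bags: B1 = {1, 2, 3}  B2 = {2, 3, 4}  B3 = {1, 3, 5}
Tree: B1–B2, B1–B3

Each bag holds 3 vertices, so the decomposition has width 2, which upper-bounds the treewidth. For the lower bound, the 3 vertices {1, 2, 3} are pairwise adjacent, and any tree decomposition puts a clique entirely inside one bag — forcing width ≥ 2. Hence tw(G) = 2 exactly.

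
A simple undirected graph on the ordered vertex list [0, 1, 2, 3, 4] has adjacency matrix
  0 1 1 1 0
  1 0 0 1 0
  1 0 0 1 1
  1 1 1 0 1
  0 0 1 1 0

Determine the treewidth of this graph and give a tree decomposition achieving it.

The largest bag has 3 vertices, giving width 2; this decomposition certifies tw(G) ≤ 2. On the other hand G contains the 3-clique {0, 1, 3}. A clique must lie in a single bag of any decomposition, so no decomposition can have width below 2. Therefore the treewidth is 2.

Treewidth 2.
Bags: B1 = {0, 1, 3}  B2 = {0, 2, 3}  B3 = {2, 3, 4}
Tree: B1–B2, B2–B3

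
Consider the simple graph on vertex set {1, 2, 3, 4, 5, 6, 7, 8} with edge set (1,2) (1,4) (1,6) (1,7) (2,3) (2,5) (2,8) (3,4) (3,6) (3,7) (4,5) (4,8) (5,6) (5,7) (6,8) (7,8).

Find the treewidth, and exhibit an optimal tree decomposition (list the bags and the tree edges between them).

Treewidth 4.
One optimal decomposition is:
Bags: B1 = {1, 2, 4, 6, 7}  B2 = {2, 4, 6, 7, 8}  B3 = {2, 4, 5, 6, 7}  B4 = {2, 3, 4, 6, 7}
Tree: B1–B2, B2–B3, B3–B4

Every bag has size at most 5, so the width is 5 − 1 = 4 and tw(G) ≤ 4. For the lower bound: the 5 vertex sets {1,2}, {4,8}, {5,6}, {7}, {3} are disjoint, each induces a connected subgraph, and every pair is joined by at least one edge of G. Contracting each set to a single vertex therefore yields K_{5} as a minor, and since treewidth is minor-monotone, tw(G) ≥ tw(K_{5}) = 4. Therefore the treewidth is 4.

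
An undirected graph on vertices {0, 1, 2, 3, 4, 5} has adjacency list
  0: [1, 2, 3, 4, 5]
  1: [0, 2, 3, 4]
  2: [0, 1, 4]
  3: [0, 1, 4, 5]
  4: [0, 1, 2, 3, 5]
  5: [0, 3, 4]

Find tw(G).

A width-3 tree decomposition is:
Bags: B1 = {0, 3, 4, 5}  B2 = {0, 1, 3, 4}  B3 = {0, 1, 2, 4}
Tree: B1–B2, B2–B3
Each bag holds 4 vertices, so the decomposition has width 3, which upper-bounds the treewidth. Conversely, {0, 1, 2, 4} is a clique of size 4, and the vertices of any clique must share a bag in every tree decomposition; so some bag has ≥ 4 vertices and tw(G) ≥ 3. Therefore the treewidth is 3.

3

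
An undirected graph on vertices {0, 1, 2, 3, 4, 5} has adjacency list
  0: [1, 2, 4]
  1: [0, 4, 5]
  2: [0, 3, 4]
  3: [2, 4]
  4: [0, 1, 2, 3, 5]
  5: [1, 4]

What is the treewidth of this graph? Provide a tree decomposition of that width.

Treewidth 2.
One such decomposition:
Bags: B1 = {1, 4, 5}  B2 = {0, 1, 4}  B3 = {0, 2, 4}  B4 = {2, 3, 4}
Tree: B1–B2, B2–B3, B3–B4

Every bag has size at most 3, so the width is 3 − 1 = 2 and tw(G) ≤ 2. On the other hand G contains the 3-clique {0, 1, 4}. A clique must lie in a single bag of any decomposition, so no decomposition can have width below 2. Combining the bounds, tw(G) = 2.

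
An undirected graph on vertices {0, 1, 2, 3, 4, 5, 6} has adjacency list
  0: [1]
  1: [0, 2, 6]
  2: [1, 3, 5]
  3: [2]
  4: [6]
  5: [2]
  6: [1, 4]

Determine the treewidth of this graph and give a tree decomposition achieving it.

The largest bag has 2 vertices, giving width 1; this decomposition certifies tw(G) ≤ 1. Any graph with an edge has treewidth ≥ 1, and G has the edge 2–1. Therefore the treewidth is 1.

Treewidth 1.
Bags: B1 = {1, 2}  B2 = {1, 6}  B3 = {2, 5}  B4 = {0, 1}  B5 = {4, 6}  B6 = {2, 3}
Tree: B1–B2, B1–B3, B1–B4, B2–B5, B3–B6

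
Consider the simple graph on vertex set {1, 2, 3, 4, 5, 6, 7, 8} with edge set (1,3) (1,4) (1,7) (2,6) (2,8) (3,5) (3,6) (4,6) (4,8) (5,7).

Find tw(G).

A width-2 tree decomposition is:
Bags: B1 = {3, 5, 7}  B2 = {1, 3, 7}  B3 = {1, 3, 6}  B4 = {1, 4, 6}  B5 = {2, 4, 6}  B6 = {2, 4, 8}
Tree: B1–B2, B2–B3, B3–B4, B4–B5, B5–B6
Each bag holds 3 vertices, so the decomposition has width 2, which upper-bounds the treewidth. The edges 5–7–1–3–5 form a cycle, so G is not a tree and its treewidth is at least 2. Combining the bounds, tw(G) = 2.

2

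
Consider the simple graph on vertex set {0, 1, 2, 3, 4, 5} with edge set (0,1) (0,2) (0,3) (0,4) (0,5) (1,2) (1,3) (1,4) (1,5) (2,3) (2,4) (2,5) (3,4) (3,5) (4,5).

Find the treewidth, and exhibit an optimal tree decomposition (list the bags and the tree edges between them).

Treewidth 5.
Bags: B1 = {0, 1, 2, 3, 4, 5}
Tree: (single bag)

A single bag containing all 6 vertices is trivially a valid decomposition of width 5. On the other hand G contains the 6-clique {0, 1, 2, 3, 4, 5}. A clique must lie in a single bag of any decomposition, so no decomposition can have width below 5. Hence tw(G) = 5 exactly.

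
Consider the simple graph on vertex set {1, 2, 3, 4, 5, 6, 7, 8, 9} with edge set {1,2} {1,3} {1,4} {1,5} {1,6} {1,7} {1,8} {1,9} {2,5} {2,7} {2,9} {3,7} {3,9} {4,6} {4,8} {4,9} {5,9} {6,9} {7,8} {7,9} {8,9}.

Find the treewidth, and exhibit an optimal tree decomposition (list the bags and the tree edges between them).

The largest bag has 4 vertices, giving width 3; this decomposition certifies tw(G) ≤ 3. For the lower bound, the 4 vertices {1, 4, 8, 9} are pairwise adjacent, and any tree decomposition puts a clique entirely inside one bag — forcing width ≥ 3. Therefore the treewidth is 3.

Treewidth 3.
One optimal decomposition is:
Bags: B1 = {1, 3, 7, 9}  B2 = {1, 7, 8, 9}  B3 = {1, 2, 7, 9}  B4 = {1, 2, 5, 9}  B5 = {1, 4, 8, 9}  B6 = {1, 4, 6, 9}
Tree: B1–B2, B1–B3, B3–B4, B2–B5, B5–B6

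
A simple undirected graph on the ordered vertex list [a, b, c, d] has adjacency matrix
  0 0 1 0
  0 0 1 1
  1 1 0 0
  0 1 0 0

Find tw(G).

A width-1 tree decomposition is:
Bags: B1 = {b, d}  B2 = {b, c}  B3 = {a, c}
Tree: B1–B2, B2–B3
The largest bag has 2 vertices, giving width 1; this decomposition certifies tw(G) ≤ 1. G has an edge, so its treewidth is at least 1. Hence tw(G) = 1 exactly.

1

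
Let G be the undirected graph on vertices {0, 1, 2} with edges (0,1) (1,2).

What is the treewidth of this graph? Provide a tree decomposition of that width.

Treewidth 1.
Bags: B1 = {1, 2}  B2 = {0, 1}
Tree: B1–B2

Each bag holds 2 vertices, so the decomposition has width 1, which upper-bounds the treewidth. G has an edge, so its treewidth is at least 1. Combining the bounds, tw(G) = 1.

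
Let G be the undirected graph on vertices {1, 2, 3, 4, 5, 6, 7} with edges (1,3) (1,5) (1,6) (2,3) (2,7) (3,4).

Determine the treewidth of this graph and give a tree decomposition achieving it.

The largest bag has 2 vertices, giving width 1; this decomposition certifies tw(G) ≤ 1. Any graph with an edge has treewidth ≥ 1, and G has the edge 2–7. Combining the bounds, tw(G) = 1.

Treewidth 1.
One optimal decomposition is:
Bags: B1 = {2, 7}  B2 = {2, 3}  B3 = {1, 3}  B4 = {3, 4}  B5 = {1, 5}  B6 = {1, 6}
Tree: B1–B2, B2–B3, B2–B4, B3–B5, B3–B6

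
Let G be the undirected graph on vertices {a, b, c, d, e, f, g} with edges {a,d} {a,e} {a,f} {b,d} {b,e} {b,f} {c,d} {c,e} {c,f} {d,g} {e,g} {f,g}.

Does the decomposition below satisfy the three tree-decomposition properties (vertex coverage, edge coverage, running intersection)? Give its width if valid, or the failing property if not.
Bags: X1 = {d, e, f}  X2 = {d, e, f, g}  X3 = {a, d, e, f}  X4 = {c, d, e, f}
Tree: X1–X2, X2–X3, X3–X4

A tree decomposition must satisfy three properties: every vertex lies in some bag; for every edge, both endpoints lie together in some bag; and for every vertex, the bags containing it form a connected subtree. Here vertex b appears in no bag, so the decomposition is invalid.

No — vertex b appears in no bag.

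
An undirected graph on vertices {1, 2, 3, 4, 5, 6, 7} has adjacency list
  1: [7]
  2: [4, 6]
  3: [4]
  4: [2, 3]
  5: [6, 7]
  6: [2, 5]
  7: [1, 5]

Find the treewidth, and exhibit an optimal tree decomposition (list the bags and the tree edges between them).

The largest bag has 2 vertices, giving width 1; this decomposition certifies tw(G) ≤ 1. Any graph with an edge has treewidth ≥ 1, and G has the edge 1–7. Therefore the treewidth is 1.

Treewidth 1.
One optimal decomposition is:
Bags: B1 = {1, 7}  B2 = {5, 7}  B3 = {5, 6}  B4 = {2, 6}  B5 = {2, 4}  B6 = {3, 4}
Tree: B1–B2, B2–B3, B3–B4, B4–B5, B5–B6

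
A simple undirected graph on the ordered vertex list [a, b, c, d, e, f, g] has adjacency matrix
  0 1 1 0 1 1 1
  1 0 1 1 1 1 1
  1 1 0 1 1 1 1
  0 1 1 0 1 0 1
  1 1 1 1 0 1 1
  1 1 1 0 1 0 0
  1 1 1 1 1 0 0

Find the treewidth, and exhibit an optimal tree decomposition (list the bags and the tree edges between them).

Treewidth 4.
One optimal decomposition is:
Bags: B1 = {a, b, c, e, g}  B2 = {a, b, c, e, f}  B3 = {b, c, d, e, g}
Tree: B1–B2, B1–B3

The largest bag has 5 vertices, giving width 4; this decomposition certifies tw(G) ≤ 4. For the lower bound, the 5 vertices {b, c, d, e, g} are pairwise adjacent, and any tree decomposition puts a clique entirely inside one bag — forcing width ≥ 4. Therefore the treewidth is 4.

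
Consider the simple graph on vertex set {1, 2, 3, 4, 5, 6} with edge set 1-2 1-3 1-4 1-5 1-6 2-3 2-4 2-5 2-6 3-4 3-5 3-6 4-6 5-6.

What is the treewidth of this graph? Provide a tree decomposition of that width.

Treewidth 4.
One such decomposition:
Bags: B1 = {1, 2, 3, 5, 6}  B2 = {1, 2, 3, 4, 6}
Tree: B1–B2

Every bag has size at most 5, so the width is 5 − 1 = 4 and tw(G) ≤ 4. On the other hand G contains the 5-clique {1, 2, 3, 4, 6}. A clique must lie in a single bag of any decomposition, so no decomposition can have width below 4. The upper and lower bounds meet at 4, so that is the treewidth.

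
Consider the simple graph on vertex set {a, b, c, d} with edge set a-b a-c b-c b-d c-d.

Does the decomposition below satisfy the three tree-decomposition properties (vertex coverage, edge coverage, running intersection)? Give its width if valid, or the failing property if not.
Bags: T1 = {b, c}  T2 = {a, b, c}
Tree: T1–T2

No — vertex d appears in no bag.

A tree decomposition must satisfy three properties: every vertex lies in some bag; for every edge, both endpoints lie together in some bag; and for every vertex, the bags containing it form a connected subtree. Here vertex d appears in no bag, so the decomposition is invalid.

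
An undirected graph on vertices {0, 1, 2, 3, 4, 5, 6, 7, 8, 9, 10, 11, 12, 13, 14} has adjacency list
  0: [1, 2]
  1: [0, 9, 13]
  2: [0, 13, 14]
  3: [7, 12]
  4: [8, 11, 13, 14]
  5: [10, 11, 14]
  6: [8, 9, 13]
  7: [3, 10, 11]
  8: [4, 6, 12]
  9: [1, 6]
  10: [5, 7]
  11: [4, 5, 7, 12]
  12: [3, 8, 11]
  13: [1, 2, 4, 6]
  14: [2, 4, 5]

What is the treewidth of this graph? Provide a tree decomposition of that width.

The largest bag has 4 vertices, giving width 3; this decomposition certifies tw(G) ≤ 3. For the lower bound: the 4 vertex sets {0,1,9}, {6}, {13}, {2,4,8,14} are disjoint, each induces a connected subgraph, and every pair is joined by at least one edge of G. Contracting each set to a single vertex therefore yields K_{4} as a minor, and since treewidth is minor-monotone, tw(G) ≥ tw(K_{4}) = 3. Combining the bounds, tw(G) = 3.

Treewidth 3.
One such decomposition:
Bags: B1 = {0, 1, 6, 9}  B2 = {0, 1, 6, 13}  B3 = {0, 2, 6, 13}  B4 = {2, 6, 8, 13}  B5 = {2, 4, 8, 13}  B6 = {2, 4, 8, 14}  B7 = {4, 8, 12, 14}  B8 = {4, 11, 12, 14}  B9 = {5, 11, 12, 14}  B10 = {3, 5, 11, 12}  B11 = {3, 5, 7, 11}  B12 = {3, 5, 7, 10}
Tree: B1–B2, B2–B3, B3–B4, B4–B5, B5–B6, B6–B7, B7–B8, B8–B9, B9–B10, B10–B11, B11–B12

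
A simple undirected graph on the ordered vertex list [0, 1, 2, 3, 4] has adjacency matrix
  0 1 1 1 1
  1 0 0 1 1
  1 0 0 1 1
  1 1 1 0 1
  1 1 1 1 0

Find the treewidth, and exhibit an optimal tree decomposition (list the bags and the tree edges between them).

Treewidth 3.
One such decomposition:
Bags: B1 = {0, 1, 3, 4}  B2 = {0, 2, 3, 4}
Tree: B1–B2

Every bag has size at most 4, so the width is 4 − 1 = 3 and tw(G) ≤ 3. For the lower bound, the 4 vertices {0, 1, 3, 4} are pairwise adjacent, and any tree decomposition puts a clique entirely inside one bag — forcing width ≥ 3. Hence tw(G) = 3 exactly.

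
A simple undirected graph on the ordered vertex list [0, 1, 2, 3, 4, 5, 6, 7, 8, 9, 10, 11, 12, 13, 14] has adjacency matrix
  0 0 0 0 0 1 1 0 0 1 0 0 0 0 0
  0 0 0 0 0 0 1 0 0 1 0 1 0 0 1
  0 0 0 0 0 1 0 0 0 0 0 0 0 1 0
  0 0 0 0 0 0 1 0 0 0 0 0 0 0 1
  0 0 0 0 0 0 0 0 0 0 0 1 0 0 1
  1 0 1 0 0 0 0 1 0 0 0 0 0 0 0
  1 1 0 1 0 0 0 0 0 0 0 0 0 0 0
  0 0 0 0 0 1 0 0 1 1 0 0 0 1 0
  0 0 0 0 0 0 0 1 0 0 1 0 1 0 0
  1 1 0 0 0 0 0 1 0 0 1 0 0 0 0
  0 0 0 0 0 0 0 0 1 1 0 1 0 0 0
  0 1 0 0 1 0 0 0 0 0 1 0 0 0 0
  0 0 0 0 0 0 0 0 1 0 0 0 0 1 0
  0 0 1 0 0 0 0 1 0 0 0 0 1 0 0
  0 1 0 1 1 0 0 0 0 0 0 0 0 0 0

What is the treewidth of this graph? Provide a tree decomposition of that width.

Treewidth 3.
One such decomposition:
Bags: B1 = {2, 5, 12, 13}  B2 = {5, 7, 12, 13}  B3 = {5, 7, 8, 12}  B4 = {0, 5, 7, 8}  B5 = {0, 7, 8, 9}  B6 = {0, 8, 9, 10}  B7 = {0, 6, 9, 10}  B8 = {1, 6, 9, 10}  B9 = {1, 6, 10, 11}  B10 = {1, 3, 6, 11}  B11 = {1, 3, 11, 14}  B12 = {3, 4, 11, 14}
Tree: B1–B2, B2–B3, B3–B4, B4–B5, B5–B6, B6–B7, B7–B8, B8–B9, B9–B10, B10–B11, B11–B12

The largest bag has 4 vertices, giving width 3; this decomposition certifies tw(G) ≤ 3. For the lower bound: the 4 vertex sets {2,12,13}, {5}, {7}, {0,8,9,10} are disjoint, each induces a connected subgraph, and every pair is joined by at least one edge of G. Contracting each set to a single vertex therefore yields K_{4} as a minor, and since treewidth is minor-monotone, tw(G) ≥ tw(K_{4}) = 3. Combining the bounds, tw(G) = 3.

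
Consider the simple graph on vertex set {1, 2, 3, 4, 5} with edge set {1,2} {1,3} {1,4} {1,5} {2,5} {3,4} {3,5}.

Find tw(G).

A width-2 tree decomposition is:
Bags: B1 = {1, 3, 5}  B2 = {1, 3, 4}  B3 = {1, 2, 5}
Tree: B1–B2, B1–B3
The largest bag has 3 vertices, giving width 2; this decomposition certifies tw(G) ≤ 2. Conversely, {1, 2, 5} is a clique of size 3, and the vertices of any clique must share a bag in every tree decomposition; so some bag has ≥ 3 vertices and tw(G) ≥ 2. Hence tw(G) = 2 exactly.

2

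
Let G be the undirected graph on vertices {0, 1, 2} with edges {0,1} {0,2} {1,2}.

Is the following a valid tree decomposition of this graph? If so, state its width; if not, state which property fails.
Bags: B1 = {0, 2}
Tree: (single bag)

A tree decomposition must satisfy three properties: every vertex lies in some bag; for every edge, both endpoints lie together in some bag; and for every vertex, the bags containing it form a connected subtree. Here vertex 1 appears in no bag, so the decomposition is invalid.

No — vertex 1 appears in no bag.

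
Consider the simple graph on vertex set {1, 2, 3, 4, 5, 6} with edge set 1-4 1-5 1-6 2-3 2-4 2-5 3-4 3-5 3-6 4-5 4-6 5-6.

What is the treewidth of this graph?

3

A width-3 tree decomposition is:
Bags: B1 = {2, 3, 4, 5}  B2 = {3, 4, 5, 6}  B3 = {1, 4, 5, 6}
Tree: B1–B2, B2–B3
Each bag holds 4 vertices, so the decomposition has width 3, which upper-bounds the treewidth. For the lower bound, the 4 vertices {1, 4, 5, 6} are pairwise adjacent, and any tree decomposition puts a clique entirely inside one bag — forcing width ≥ 3. Hence tw(G) = 3 exactly.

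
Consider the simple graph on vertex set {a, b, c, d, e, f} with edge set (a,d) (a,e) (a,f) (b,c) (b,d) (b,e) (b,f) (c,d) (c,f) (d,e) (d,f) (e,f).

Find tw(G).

3

A width-3 tree decomposition is:
Bags: B1 = {b, d, e, f}  B2 = {b, c, d, f}  B3 = {a, d, e, f}
Tree: B1–B2, B1–B3
Every bag has size at most 4, so the width is 4 − 1 = 3 and tw(G) ≤ 3. For the lower bound, the 4 vertices {a, d, e, f} are pairwise adjacent, and any tree decomposition puts a clique entirely inside one bag — forcing width ≥ 3. The upper and lower bounds meet at 3, so that is the treewidth.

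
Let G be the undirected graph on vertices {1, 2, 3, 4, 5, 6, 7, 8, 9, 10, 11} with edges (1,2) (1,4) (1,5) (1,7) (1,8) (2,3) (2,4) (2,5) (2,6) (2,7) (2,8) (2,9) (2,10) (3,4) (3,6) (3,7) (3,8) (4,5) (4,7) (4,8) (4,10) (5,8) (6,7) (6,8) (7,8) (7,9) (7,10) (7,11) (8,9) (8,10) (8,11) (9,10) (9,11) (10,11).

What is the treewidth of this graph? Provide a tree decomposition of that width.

Each bag holds 5 vertices, so the decomposition has width 4, which upper-bounds the treewidth. On the other hand G contains the 5-clique {1, 2, 4, 5, 8}. A clique must lie in a single bag of any decomposition, so no decomposition can have width below 4. The upper and lower bounds meet at 4, so that is the treewidth.

Treewidth 4.
One such decomposition:
Bags: B1 = {2, 4, 7, 8, 10}  B2 = {1, 2, 4, 7, 8}  B3 = {2, 7, 8, 9, 10}  B4 = {2, 3, 4, 7, 8}  B5 = {2, 3, 6, 7, 8}  B6 = {7, 8, 9, 10, 11}  B7 = {1, 2, 4, 5, 8}
Tree: B1–B2, B1–B3, B1–B4, B4–B5, B3–B6, B2–B7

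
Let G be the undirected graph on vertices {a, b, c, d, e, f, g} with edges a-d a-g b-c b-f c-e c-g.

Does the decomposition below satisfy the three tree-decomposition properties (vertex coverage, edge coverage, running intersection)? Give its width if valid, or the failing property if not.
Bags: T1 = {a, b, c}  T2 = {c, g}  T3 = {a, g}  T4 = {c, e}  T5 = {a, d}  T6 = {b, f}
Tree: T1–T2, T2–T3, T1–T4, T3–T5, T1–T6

A tree decomposition must satisfy three properties: every vertex lies in some bag; for every edge, both endpoints lie together in some bag; and for every vertex, the bags containing it form a connected subtree. Here bags containing vertex a are not connected in the tree, so the decomposition is invalid.

No — bags containing vertex a are not connected in the tree.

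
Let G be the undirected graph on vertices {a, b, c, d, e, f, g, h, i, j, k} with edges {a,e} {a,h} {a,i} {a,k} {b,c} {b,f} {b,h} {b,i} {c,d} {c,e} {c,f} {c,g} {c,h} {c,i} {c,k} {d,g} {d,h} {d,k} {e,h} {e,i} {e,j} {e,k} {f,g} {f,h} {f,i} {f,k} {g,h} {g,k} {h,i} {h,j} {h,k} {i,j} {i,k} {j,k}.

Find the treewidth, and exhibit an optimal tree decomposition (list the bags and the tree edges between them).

Treewidth 4.
One optimal decomposition is:
Bags: B1 = {c, f, g, h, k}  B2 = {c, f, h, i, k}  B3 = {c, e, h, i, k}  B4 = {c, d, g, h, k}  B5 = {a, e, h, i, k}  B6 = {e, h, i, j, k}  B7 = {b, c, f, h, i}
Tree: B1–B2, B2–B3, B1–B4, B3–B5, B5–B6, B2–B7

Each bag holds 5 vertices, so the decomposition has width 4, which upper-bounds the treewidth. Conversely, {c, d, g, h, k} is a clique of size 5, and the vertices of any clique must share a bag in every tree decomposition; so some bag has ≥ 5 vertices and tw(G) ≥ 4. Hence tw(G) = 4 exactly.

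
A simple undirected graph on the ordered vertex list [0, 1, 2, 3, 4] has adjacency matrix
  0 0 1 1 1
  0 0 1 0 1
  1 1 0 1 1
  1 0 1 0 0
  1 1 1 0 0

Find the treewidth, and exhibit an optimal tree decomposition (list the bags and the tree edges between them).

Treewidth 2.
One optimal decomposition is:
Bags: B1 = {0, 2, 4}  B2 = {1, 2, 4}  B3 = {0, 2, 3}
Tree: B1–B2, B1–B3

The largest bag has 3 vertices, giving width 2; this decomposition certifies tw(G) ≤ 2. Conversely, {0, 2, 3} is a clique of size 3, and the vertices of any clique must share a bag in every tree decomposition; so some bag has ≥ 3 vertices and tw(G) ≥ 2. Therefore the treewidth is 2.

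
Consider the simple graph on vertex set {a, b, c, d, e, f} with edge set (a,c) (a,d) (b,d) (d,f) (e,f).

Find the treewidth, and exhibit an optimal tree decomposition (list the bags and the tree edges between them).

Each bag holds 2 vertices, so the decomposition has width 1, which upper-bounds the treewidth. G has an edge, so its treewidth is at least 1. The upper and lower bounds meet at 1, so that is the treewidth.

Treewidth 1.
Bags: B1 = {a, d}  B2 = {a, c}  B3 = {b, d}  B4 = {d, f}  B5 = {e, f}
Tree: B1–B2, B1–B3, B3–B4, B4–B5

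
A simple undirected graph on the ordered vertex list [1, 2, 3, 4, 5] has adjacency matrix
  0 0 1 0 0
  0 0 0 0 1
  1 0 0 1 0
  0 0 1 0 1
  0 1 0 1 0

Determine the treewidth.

A width-1 tree decomposition is:
Bags: B1 = {3, 4}  B2 = {4, 5}  B3 = {1, 3}  B4 = {2, 5}
Tree: B1–B2, B1–B3, B2–B4
Each bag holds 2 vertices, so the decomposition has width 1, which upper-bounds the treewidth. Any graph with an edge has treewidth ≥ 1, and G has the edge 3–4. The upper and lower bounds meet at 1, so that is the treewidth.

1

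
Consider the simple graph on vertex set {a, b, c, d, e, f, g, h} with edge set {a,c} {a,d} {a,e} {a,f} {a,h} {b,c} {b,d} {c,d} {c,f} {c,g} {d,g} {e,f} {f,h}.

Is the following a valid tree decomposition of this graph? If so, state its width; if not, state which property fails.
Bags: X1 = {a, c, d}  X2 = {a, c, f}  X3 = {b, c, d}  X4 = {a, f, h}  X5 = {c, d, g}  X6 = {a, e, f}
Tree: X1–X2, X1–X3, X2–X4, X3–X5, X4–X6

Yes; width 2.

Every vertex of G appears in some bag (union = {a, b, c, d, e, f, g, h}); every edge is covered by a bag; and for each vertex v the set of bags containing v is connected in the bag tree. The decomposition is therefore valid. The largest bag has 3 vertices, so the width is 2.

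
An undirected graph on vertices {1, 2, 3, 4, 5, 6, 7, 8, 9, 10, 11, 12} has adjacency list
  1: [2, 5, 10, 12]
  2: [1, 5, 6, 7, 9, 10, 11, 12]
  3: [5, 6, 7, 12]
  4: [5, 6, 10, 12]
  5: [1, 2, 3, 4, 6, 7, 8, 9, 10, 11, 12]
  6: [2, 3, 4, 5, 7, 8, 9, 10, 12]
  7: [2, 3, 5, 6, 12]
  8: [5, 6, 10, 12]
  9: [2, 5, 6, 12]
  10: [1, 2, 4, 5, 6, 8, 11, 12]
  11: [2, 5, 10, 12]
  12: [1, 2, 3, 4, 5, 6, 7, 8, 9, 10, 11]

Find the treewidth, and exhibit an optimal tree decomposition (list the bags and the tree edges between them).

The largest bag has 5 vertices, giving width 4; this decomposition certifies tw(G) ≤ 4. Conversely, {1, 2, 5, 10, 12} is a clique of size 5, and the vertices of any clique must share a bag in every tree decomposition; so some bag has ≥ 5 vertices and tw(G) ≥ 4. Hence tw(G) = 4 exactly.

Treewidth 4.
Bags: B1 = {2, 5, 6, 9, 12}  B2 = {2, 5, 6, 10, 12}  B3 = {5, 6, 8, 10, 12}  B4 = {1, 2, 5, 10, 12}  B5 = {4, 5, 6, 10, 12}  B6 = {2, 5, 6, 7, 12}  B7 = {3, 5, 6, 7, 12}  B8 = {2, 5, 10, 11, 12}
Tree: B1–B2, B2–B3, B2–B4, B3–B5, B2–B6, B6–B7, B2–B8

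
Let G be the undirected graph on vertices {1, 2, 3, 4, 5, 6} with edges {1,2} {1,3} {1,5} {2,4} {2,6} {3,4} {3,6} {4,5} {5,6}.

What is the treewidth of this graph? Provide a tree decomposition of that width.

Treewidth 3.
One such decomposition:
Bags: B1 = {1, 4, 5, 6}  B2 = {1, 2, 4, 6}  B3 = {1, 3, 4, 6}
Tree: B1–B2, B2–B3

Each bag holds 4 vertices, so the decomposition has width 3, which upper-bounds the treewidth. For the lower bound: the 4 vertex sets {5,6}, {1,2}, {4}, {3} are disjoint, each induces a connected subgraph, and every pair is joined by at least one edge of G. Contracting each set to a single vertex therefore yields K_{4} as a minor, and since treewidth is minor-monotone, tw(G) ≥ tw(K_{4}) = 3. The upper and lower bounds meet at 3, so that is the treewidth.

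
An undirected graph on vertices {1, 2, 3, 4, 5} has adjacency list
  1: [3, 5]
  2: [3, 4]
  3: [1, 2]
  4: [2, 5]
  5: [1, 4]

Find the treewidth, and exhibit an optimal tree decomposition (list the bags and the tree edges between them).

Each bag holds 3 vertices, so the decomposition has width 2, which upper-bounds the treewidth. Since 5–4–2–3–1–5 is a cycle in G, G is not acyclic. Forests are exactly the graphs of treewidth ≤ 1, so tw(G) ≥ 2. The upper and lower bounds meet at 2, so that is the treewidth.

Treewidth 2.
One such decomposition:
Bags: B1 = {2, 4, 5}  B2 = {2, 3, 5}  B3 = {1, 3, 5}
Tree: B1–B2, B2–B3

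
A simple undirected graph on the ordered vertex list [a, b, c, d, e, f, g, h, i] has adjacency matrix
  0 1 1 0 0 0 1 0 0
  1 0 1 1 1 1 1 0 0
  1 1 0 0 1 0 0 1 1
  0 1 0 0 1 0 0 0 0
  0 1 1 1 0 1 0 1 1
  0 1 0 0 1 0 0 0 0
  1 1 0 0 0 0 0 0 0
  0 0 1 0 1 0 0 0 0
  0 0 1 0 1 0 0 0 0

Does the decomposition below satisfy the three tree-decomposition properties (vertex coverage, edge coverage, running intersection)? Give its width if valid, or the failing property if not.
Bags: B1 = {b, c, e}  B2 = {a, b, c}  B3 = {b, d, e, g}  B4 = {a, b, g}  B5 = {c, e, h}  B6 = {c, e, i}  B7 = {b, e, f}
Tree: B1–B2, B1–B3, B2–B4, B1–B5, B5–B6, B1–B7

No — bags containing vertex g are not connected in the tree.

A tree decomposition must satisfy three properties: every vertex lies in some bag; for every edge, both endpoints lie together in some bag; and for every vertex, the bags containing it form a connected subtree. Here bags containing vertex g are not connected in the tree, so the decomposition is invalid.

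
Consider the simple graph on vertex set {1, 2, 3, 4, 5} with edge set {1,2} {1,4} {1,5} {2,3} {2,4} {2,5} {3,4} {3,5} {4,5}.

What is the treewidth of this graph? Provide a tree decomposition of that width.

Treewidth 3.
Bags: B1 = {1, 2, 4, 5}  B2 = {2, 3, 4, 5}
Tree: B1–B2

Each bag holds 4 vertices, so the decomposition has width 3, which upper-bounds the treewidth. Conversely, {1, 2, 4, 5} is a clique of size 4, and the vertices of any clique must share a bag in every tree decomposition; so some bag has ≥ 4 vertices and tw(G) ≥ 3. Hence tw(G) = 3 exactly.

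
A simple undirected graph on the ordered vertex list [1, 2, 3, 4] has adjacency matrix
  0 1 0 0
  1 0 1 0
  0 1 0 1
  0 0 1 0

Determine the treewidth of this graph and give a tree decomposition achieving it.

The largest bag has 2 vertices, giving width 1; this decomposition certifies tw(G) ≤ 1. Any graph with an edge has treewidth ≥ 1, and G has the edge 1–2. Therefore the treewidth is 1.

Treewidth 1.
Bags: B1 = {1, 2}  B2 = {2, 3}  B3 = {3, 4}
Tree: B1–B2, B2–B3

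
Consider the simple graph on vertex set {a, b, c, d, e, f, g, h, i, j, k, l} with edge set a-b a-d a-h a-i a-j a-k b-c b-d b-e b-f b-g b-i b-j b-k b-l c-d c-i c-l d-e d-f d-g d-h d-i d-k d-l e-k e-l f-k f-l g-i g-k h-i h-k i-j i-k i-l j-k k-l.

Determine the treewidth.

4

A width-4 tree decomposition is:
Bags: B1 = {a, b, d, i, k}  B2 = {b, d, i, k, l}  B3 = {a, b, i, j, k}  B4 = {b, d, e, k, l}  B5 = {b, d, g, i, k}  B6 = {b, d, f, k, l}  B7 = {a, d, h, i, k}  B8 = {b, c, d, i, l}
Tree: B1–B2, B1–B3, B2–B4, B1–B5, B4–B6, B1–B7, B2–B8
Every bag has size at most 5, so the width is 5 − 1 = 4 and tw(G) ≤ 4. Conversely, {b, c, d, i, l} is a clique of size 5, and the vertices of any clique must share a bag in every tree decomposition; so some bag has ≥ 5 vertices and tw(G) ≥ 4. Hence tw(G) = 4 exactly.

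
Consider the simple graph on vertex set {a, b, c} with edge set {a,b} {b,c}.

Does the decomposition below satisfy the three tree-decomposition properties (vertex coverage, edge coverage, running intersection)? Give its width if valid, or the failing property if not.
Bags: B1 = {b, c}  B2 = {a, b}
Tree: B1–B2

Vertex coverage: the bags together contain {a, b, c}, the full vertex set. Edge coverage: each edge of G has both endpoints in at least one bag. Running intersection: for every vertex, the bags containing it form a connected subtree. All three properties hold, so this is a valid tree decomposition of width max|bag| − 1 = 1, and hence tw(G) ≤ 1.

Yes; width 1.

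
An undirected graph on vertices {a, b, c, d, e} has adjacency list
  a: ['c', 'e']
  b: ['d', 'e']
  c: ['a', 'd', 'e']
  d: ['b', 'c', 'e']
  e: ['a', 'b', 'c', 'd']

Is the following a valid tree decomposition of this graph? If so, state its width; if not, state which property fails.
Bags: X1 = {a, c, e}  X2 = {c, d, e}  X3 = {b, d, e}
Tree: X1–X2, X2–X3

Every vertex of G appears in some bag (union = {a, b, c, d, e}); every edge is covered by a bag; and for each vertex v the set of bags containing v is connected in the bag tree. The decomposition is therefore valid. The largest bag has 3 vertices, so the width is 2.

Yes; width 2.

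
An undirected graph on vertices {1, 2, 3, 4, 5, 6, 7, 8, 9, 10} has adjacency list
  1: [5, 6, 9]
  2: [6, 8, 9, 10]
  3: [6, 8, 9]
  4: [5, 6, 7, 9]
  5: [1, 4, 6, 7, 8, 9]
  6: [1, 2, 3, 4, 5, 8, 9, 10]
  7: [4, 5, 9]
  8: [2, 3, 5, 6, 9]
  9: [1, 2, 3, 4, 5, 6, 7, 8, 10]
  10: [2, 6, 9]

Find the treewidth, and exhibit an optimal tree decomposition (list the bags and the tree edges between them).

The largest bag has 4 vertices, giving width 3; this decomposition certifies tw(G) ≤ 3. On the other hand G contains the 4-clique {2, 6, 9, 10}. A clique must lie in a single bag of any decomposition, so no decomposition can have width below 3. Hence tw(G) = 3 exactly.

Treewidth 3.
One optimal decomposition is:
Bags: B1 = {4, 5, 7, 9}  B2 = {4, 5, 6, 9}  B3 = {5, 6, 8, 9}  B4 = {2, 6, 8, 9}  B5 = {3, 6, 8, 9}  B6 = {2, 6, 9, 10}  B7 = {1, 5, 6, 9}
Tree: B1–B2, B2–B3, B3–B4, B4–B5, B4–B6, B3–B7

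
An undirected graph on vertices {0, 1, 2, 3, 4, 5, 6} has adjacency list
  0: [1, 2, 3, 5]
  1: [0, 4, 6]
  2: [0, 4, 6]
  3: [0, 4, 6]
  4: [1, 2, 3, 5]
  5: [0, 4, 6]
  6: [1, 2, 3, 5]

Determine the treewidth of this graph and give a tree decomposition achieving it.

Every bag has size at most 4, so the width is 4 − 1 = 3 and tw(G) ≤ 3. For the lower bound: the 4 vertex sets {1,6}, {4,5}, {0}, {2} are disjoint, each induces a connected subgraph, and every pair is joined by at least one edge of G. Contracting each set to a single vertex therefore yields K_{4} as a minor, and since treewidth is minor-monotone, tw(G) ≥ tw(K_{4}) = 3. Combining the bounds, tw(G) = 3.

Treewidth 3.
One optimal decomposition is:
Bags: B1 = {0, 1, 4, 6}  B2 = {0, 4, 5, 6}  B3 = {0, 2, 4, 6}  B4 = {0, 3, 4, 6}
Tree: B1–B2, B2–B3, B3–B4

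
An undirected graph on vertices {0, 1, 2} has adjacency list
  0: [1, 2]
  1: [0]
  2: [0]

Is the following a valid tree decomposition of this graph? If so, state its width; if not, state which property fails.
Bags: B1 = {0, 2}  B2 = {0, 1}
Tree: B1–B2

Yes; width 1.

Every vertex of G appears in some bag (union = {0, 1, 2}); every edge is covered by a bag; and for each vertex v the set of bags containing v is connected in the bag tree. The decomposition is therefore valid. The largest bag has 2 vertices, so the width is 1.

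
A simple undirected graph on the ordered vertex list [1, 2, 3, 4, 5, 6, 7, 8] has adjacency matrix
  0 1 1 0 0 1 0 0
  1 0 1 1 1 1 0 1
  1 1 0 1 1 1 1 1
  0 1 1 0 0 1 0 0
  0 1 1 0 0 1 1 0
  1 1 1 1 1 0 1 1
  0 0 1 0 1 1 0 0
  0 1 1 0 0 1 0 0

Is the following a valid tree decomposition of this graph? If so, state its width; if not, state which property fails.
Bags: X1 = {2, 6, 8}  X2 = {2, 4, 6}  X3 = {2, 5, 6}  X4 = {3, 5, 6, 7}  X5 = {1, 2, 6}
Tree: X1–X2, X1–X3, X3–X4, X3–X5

No — edge (3,8) lies in no bag.

A tree decomposition must satisfy three properties: every vertex lies in some bag; for every edge, both endpoints lie together in some bag; and for every vertex, the bags containing it form a connected subtree. Here edge (3,8) lies in no bag, so the decomposition is invalid.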